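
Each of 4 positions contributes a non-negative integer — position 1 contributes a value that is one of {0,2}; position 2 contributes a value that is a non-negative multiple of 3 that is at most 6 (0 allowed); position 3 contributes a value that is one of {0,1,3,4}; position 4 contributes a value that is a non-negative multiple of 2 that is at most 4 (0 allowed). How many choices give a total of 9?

The generating function for the choices is (1 + y²)·(1 + y³ + y⁶)·(1 + y + y³ + y⁴)·(1 + y² + y⁴); the count is [y⁹].
(1 + y²) has coefficients 1,0,1 for degrees 0…2.
(1 + y³ + y⁶) has coefficients 1,0,0,1,0,0,1,0,0,0 for degrees 0…9.
Multiplying by (1 + y + y³ + y⁴) gives running coefficients 1,1,0,2,2,0,2,2,0,1 for degrees 0…9.
Finally multiplying by (1 + y² + y⁴), the product of all factors after the first has coefficients 1,1,1,3,3,3,4,4,4,3 for degrees 0…9.
[y⁹] = 1·3 + 1·4 = 7.

7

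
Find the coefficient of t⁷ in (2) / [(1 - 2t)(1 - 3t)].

12610

Partial fractions give a closed form: a_n = (-4)·2^n + (6)·3^n.
At n = 7: a_7 = 12610.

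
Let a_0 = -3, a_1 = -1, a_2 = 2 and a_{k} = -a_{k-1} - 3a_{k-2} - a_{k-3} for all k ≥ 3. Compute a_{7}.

-4

The ordinary generating function has denominator 1 + z + 3z^2 + z^3.
Iterating the recurrence: a_0,…,a_{7} = -3, -1, 2, 4, -9, -5, 28, -4.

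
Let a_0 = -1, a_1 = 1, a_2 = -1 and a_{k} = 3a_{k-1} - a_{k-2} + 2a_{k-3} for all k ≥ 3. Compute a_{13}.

The ordinary generating function has denominator 1 - 3q + q^2 - 2q^3.
Iterating the recurrence: a_0,…,a_{13} = -1, 1, -1, -6, -15, -41, -120, -349, -1009, -2918, -8443, -24429, -70680, -204497.

-204497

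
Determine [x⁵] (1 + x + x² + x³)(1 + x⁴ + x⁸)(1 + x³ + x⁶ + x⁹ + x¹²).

(1 + x + x² + x³) has coefficients 1,1,1,1 for degrees 0…3.
(1 + x⁴ + x⁸) has coefficients 1,0,0,0,1,0 for degrees 0…5.
Finally multiplying by (1 + x³ + x⁶ + x⁹ + x¹²), the product of all factors after the first has coefficients 1,0,0,1,1,0 for degrees 0…5.
[x⁵] = 1·0 + 1·1 + 1·1 + 1·0 = 2.

2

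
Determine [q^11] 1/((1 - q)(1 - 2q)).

Partial fractions give a closed form: a_n = (-1)·1^n + (2)·2^n.
At n = 11: a_11 = 4095.

4095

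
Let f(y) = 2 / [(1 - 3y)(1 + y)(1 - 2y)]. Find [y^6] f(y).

3110

Partial fractions give a closed form: a_n = (9/2)·3^n + (1/6)·(-1)^n + (-8/3)·2^n.
At n = 6: a_6 = 3110.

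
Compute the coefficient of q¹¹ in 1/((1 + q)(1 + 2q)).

The denominator gives the recurrence a_n = −3a_(n−1) − 2a_(n−2) for n ≥ 2; the numerator fixes a_0 = 1, a_1 = -3.
Iterating: 1, -3, 7, -15, 31, -63, 127, -255, 511, -1023, 2047, -4095, so a_11 = -4095.

-4095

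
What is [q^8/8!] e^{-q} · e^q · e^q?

The EGF product rule gives c_8 = Σ_{k_1+k_2+k_3=8} C(8; k_1,k_2,k_3) · ∏ g_i(k_i), where e^{-q} gives (-1)^k; e^q gives (1)^k; e^q gives (1)^k.
g_1(k) for k = 0…8: 1, -1, 1, -1, 1, -1, 1, -1, 1.
g_2(k) for k = 0…8: 1, 1, 1, 1, 1, 1, 1, 1, 1.
g_3(k) for k = 0…8: 1, 1, 1, 1, 1, 1, 1, 1, 1.
First combine the last two factors: h(k) = Σ_j C(k,j)·g_2(j)·g_3(k−j) for k = 0…8: 1, 2, 4, 8, 16, 32, 64, 128, 256.
c_8 = Σ_k C(8,k)·g_1(k)·h(8−k) = 1·1·256 + 8·(-1)·128 + 28·1·64 + 56·(-1)·32 + 70·1·16 + 56·(-1)·8 + 28·1·4 + 8·(-1)·2 + 1·1·1 = 256 − 1024 + 1792 − 1792 + 1120 − 448 + 112 − 16 + 1 = 1.

1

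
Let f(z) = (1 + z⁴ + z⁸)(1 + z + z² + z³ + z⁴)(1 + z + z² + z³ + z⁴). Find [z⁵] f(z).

6

(1 + z⁴ + z⁸) has coefficients 1,0,0,0,1,0 for degrees 0…5.
(1 + z + z² + z³ + z⁴) has coefficients 1,1,1,1,1,0 for degrees 0…5.
Finally multiplying by (1 + z + z² + z³ + z⁴), the product of all factors after the first has coefficients 1,2,3,4,5,4 for degrees 0…5.
[z⁵] = 1·4 + 1·2 = 6.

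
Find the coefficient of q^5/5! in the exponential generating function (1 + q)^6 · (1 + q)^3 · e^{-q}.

The EGF product rule gives c_5 = Σ_{k_1+k_2+k_3=5} C(5; k_1,k_2,k_3) · ∏ g_i(k_i), where (1+q)^6 gives the falling factorial (6)_k; (1+q)^3 gives the falling factorial (3)_k; e^{-q} gives (-1)^k.
g_1(k) for k = 0…5: 1, 6, 30, 120, 360, 720.
g_2(k) for k = 0…5: 1, 3, 6, 6, 0, 0.
g_3(k) for k = 0…5: 1, -1, 1, -1, 1, -1.
First combine the last two factors: h(k) = Σ_j C(k,j)·g_2(j)·g_3(k−j) for k = 0…5: 1, 2, 1, -4, 1, 14.
c_5 = Σ_k C(5,k)·g_1(k)·h(5−k) = 1·1·14 + 5·6·1 + 10·30·(-4) + 10·120·1 + 5·360·2 + 1·720·1 = 14 + 30 − 1200 + 1200 + 3600 + 720 = 4364.

4364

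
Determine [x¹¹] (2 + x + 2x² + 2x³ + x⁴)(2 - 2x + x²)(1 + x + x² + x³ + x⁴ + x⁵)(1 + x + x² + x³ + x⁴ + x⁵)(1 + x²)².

106

(2 + x + 2x² + 2x³ + x⁴) has coefficients 2,1,2,2,1 for degrees 0…4.
(2 - 2x + x²) has coefficients 2,-2,1,0,0,0,0,0,0,0,0,0 for degrees 0…11.
Multiplying by (1 + x + x² + x³ + x⁴ + x⁵) gives running coefficients 2,0,1,1,1,1,-1,1,0,0,0,0 for degrees 0…11.
Multiplying by (1 + x + x² + x³ + x⁴ + x⁵) gives running coefficients 2,2,3,4,5,6,3,4,3,2,1,0 for degrees 0…11.
Finally multiplying by (1 + x²)², the product of all factors after the first has coefficients 2,2,7,8,13,16,16,20,14,16,10,8 for degrees 0…11.
[x¹¹] = 2·8 + 1·10 + 2·16 + 2·14 + 1·20 = 106.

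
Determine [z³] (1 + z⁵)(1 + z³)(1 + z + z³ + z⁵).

2

(1 + z⁵) has coefficients 1,0,0,0 for degrees 0…3.
(1 + z³) has coefficients 1,0,0,1 for degrees 0…3.
Finally multiplying by (1 + z + z³ + z⁵), the product of all factors after the first has coefficients 1,1,0,2 for degrees 0…3.
[z³] = 1·2 = 2.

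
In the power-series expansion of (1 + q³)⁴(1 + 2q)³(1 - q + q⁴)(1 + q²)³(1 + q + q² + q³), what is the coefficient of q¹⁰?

573

(1 + q³)⁴ has coefficients 1,0,0,4,0,0,6,0,0,4,0 for degrees 0…10.
(1 + 2q)³ has coefficients 1,6,12,8,0,0,0,0,0,0,0 for degrees 0…10.
Multiplying by (1 - q + q⁴) gives running coefficients 1,5,6,-4,-7,6,12,8,0,0,0 for degrees 0…10.
Multiplying by (1 + q²)³ gives running coefficients 1,5,9,11,14,9,10,19,21,38,29 for degrees 0…10.
Finally multiplying by (1 + q + q² + q³), the product of all factors after the first has coefficients 1,6,15,26,39,43,44,52,59,88,107 for degrees 0…10.
[q¹⁰] = 1·107 + 4·52 + 6·39 + 4·6 = 573.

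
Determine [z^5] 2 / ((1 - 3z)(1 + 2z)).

266

Partial fractions give a closed form: a_n = (6/5)·3^n + (4/5)·(-2)^n.
At n = 5: a_5 = 266.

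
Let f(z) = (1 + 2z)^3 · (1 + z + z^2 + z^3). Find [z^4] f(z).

(1 + 2z)^3 has coefficients 1,6,12,8 for degrees 0…3.
(1 + z + z^2 + z^3) has coefficients 1,1,1,1,0 for degrees 0…4.
[z^4] = 1·0 + 6·1 + 12·1 + 8·1 = 26.

26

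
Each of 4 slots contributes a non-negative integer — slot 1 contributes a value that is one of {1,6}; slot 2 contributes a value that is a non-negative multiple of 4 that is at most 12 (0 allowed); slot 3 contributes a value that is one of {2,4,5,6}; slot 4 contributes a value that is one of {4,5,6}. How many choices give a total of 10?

2

The generating function for the choices is (z + z^6)·(1 + z^4 + z^8 + z^12)·(z^2 + z^4 + z^5 + z^6)·(z^4 + z^5 + z^6); the count is [z^10].
(z + z^6) has coefficients 0,1,0,0,0,0,1 for degrees 0…6.
(1 + z^4 + z^8 + z^12) has coefficients 1,0,0,0,1,0,0,0,1,0,0 for degrees 0…10.
Multiplying by (z^2 + z^4 + z^5 + z^6) gives running coefficients 0,0,1,0,1,1,2,0,1,1,2 for degrees 0…10.
Finally multiplying by (z^4 + z^5 + z^6), the product of all factors after the first has coefficients 0,0,0,0,0,0,1,1,2,2,4 for degrees 0…10.
[z^10] = 1·2 + 1·0 = 2.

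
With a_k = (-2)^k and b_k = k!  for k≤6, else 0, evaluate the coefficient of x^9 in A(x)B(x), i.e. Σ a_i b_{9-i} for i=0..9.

The convolution is the t^9 coefficient of A(t)B(t).
Σ = 1·0 − 2·0 + 4·0 − 8·720 + 16·120 − 32·24 + 64·6 − 128·2 + 256·1 − 512·1 = -4736.

-4736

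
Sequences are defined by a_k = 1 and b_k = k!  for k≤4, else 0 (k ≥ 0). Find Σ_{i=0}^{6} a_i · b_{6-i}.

The convolution is the t^6 coefficient of A(t)B(t).
Σ = 1·0 + 1·0 + 1·24 + 1·6 + 1·2 + 1·1 + 1·1 = 34.

34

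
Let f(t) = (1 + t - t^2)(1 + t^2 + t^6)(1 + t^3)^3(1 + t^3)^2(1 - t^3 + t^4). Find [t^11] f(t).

(1 + t - t^2) has coefficients 1,1,-1 for degrees 0…2.
(1 + t^2 + t^6) has coefficients 1,0,1,0,0,0,1,0,0,0,0,0 for degrees 0…11.
Multiplying by (1 + t^3)^3 gives running coefficients 1,0,1,3,0,3,4,0,3,4,0,1 for degrees 0…11.
Multiplying by (1 + t^3)^2 gives running coefficients 1,0,1,5,0,5,11,0,10,15,0,10 for degrees 0…11.
Finally multiplying by (1 - t^3 + t^4), the product of all factors after the first has coefficients 1,0,1,4,1,4,7,5,5,9,11,0 for degrees 0…11.
[t^11] = 1·0 + 1·11 − 1·9 = 2.

2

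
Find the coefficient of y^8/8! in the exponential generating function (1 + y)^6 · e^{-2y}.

The EGF product rule gives c_8 = Σ_{k_1+k_2=8} C(8; k_1,k_2) · ∏ g_i(k_i), where (1+y)^6 gives the falling factorial (6)_k; e^{-2y} gives (-2)^k.
g_1(k) for k = 0…8: 1, 6, 30, 120, 360, 720, 720, 0, 0.
g_2(k) for k = 0…8: 1, -2, 4, -8, 16, -32, 64, -128, 256.
c_8 = Σ_k C(8,k)·g_1(k)·g_2(8−k) = 1·1·256 + 8·6·(-128) + 28·30·64 + 56·120·(-32) + 70·360·16 + 56·720·(-8) + 28·720·4 = 256 − 6144 + 53760 − 215040 + 403200 − 322560 + 80640 = -5888.

-5888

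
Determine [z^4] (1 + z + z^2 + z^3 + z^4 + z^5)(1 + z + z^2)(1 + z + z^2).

(1 + z + z^2 + z^3 + z^4 + z^5) has coefficients 1,1,1,1,1 for degrees 0…4.
(1 + z + z^2) has coefficients 1,1,1,0,0 for degrees 0…4.
Finally multiplying by (1 + z + z^2), the product of all factors after the first has coefficients 1,2,3,2,1 for degrees 0…4.
[z^4] = 1·1 + 1·2 + 1·3 + 1·2 + 1·1 = 9.

9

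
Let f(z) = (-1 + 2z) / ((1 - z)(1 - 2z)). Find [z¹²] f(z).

-1

Partial fractions give a closed form: a_n = (-1)·1^n.
At n = 12: a_12 = -1.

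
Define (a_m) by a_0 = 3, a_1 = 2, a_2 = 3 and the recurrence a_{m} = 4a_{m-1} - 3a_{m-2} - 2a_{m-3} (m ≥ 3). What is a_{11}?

-28632

The ordinary generating function has denominator 1 - 4x + 3x^2 + 2x^3.
Iterating the recurrence: a_0,…,a_{11} = 3, 2, 3, 0, -13, -58, -193, -572, -1593, -4270, -11157, -28632.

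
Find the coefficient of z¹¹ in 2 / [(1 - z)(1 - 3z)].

531440

Partial fractions give a closed form: a_n = (-1)·1^n + (3)·3^n.
At n = 11: a_11 = 531440.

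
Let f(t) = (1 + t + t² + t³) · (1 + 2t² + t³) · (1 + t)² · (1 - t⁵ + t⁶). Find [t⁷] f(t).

2

(1 + t + t² + t³) has coefficients 1,1,1,1 for degrees 0…3.
(1 + 2t² + t³) has coefficients 1,0,2,1,0,0,0,0 for degrees 0…7.
Multiplying by (1 + t)² gives running coefficients 1,2,3,5,4,1,0,0 for degrees 0…7.
Finally multiplying by (1 - t⁵ + t⁶), the product of all factors after the first has coefficients 1,2,3,5,4,0,-1,-1 for degrees 0…7.
[t⁷] = 1·(-1) + 1·(-1) + 1·0 + 1·4 = 2.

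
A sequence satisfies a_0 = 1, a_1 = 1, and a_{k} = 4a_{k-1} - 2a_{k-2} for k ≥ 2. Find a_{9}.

The ordinary generating function has denominator 1 - 4x + 2x^2.
Iterating the recurrence: a_0,…,a_{9} = 1, 1, 2, 6, 20, 68, 232, 792, 2704, 9232.

9232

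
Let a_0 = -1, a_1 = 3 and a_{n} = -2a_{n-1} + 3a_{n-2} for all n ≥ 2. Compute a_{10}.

The ordinary generating function has denominator 1 + 2t - 3t^2.
Iterating the recurrence: a_0,…,a_{10} = -1, 3, -9, 27, -81, 243, -729, 2187, -6561, 19683, -59049.

-59049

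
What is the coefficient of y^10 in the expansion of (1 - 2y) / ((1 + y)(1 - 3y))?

Partial fractions give a closed form: a_n = (3/4)·(-1)^n + (1/4)·3^n.
At n = 10: a_10 = 14763.

14763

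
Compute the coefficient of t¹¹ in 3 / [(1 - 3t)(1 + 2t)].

Partial fractions give a closed form: a_n = (9/5)·3^n + (6/5)·(-2)^n.
At n = 11: a_11 = 316407.

316407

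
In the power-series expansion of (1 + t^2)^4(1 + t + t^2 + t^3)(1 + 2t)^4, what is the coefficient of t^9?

(1 + t^2)^4 has coefficients 1,0,4,0,6,0,4,0,1 for degrees 0…8.
(1 + t + t^2 + t^3) has coefficients 1,1,1,1,0,0,0,0,0,0 for degrees 0…9.
Finally multiplying by (1 + 2t)^4, the product of all factors after the first has coefficients 1,9,33,65,80,72,48,16,0,0 for degrees 0…9.
[t^9] = 1·0 + 4·16 + 6·72 + 4·65 + 1·9 = 765.

765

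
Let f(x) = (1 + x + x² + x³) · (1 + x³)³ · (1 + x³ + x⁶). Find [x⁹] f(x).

(1 + x + x² + x³) has coefficients 1,1,1,1 for degrees 0…3.
(1 + x³)³ has coefficients 1,0,0,3,0,0,3,0,0,1 for degrees 0…9.
Finally multiplying by (1 + x³ + x⁶), the product of all factors after the first has coefficients 1,0,0,4,0,0,7,0,0,7 for degrees 0…9.
[x⁹] = 1·7 + 1·0 + 1·0 + 1·7 = 14.

14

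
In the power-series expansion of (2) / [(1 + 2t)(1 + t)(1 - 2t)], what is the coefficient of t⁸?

Partial fractions give a closed form: a_n = (2)·(-2)^n + (-2/3)·(-1)^n + (2/3)·2^n.
At n = 8: a_8 = 682.

682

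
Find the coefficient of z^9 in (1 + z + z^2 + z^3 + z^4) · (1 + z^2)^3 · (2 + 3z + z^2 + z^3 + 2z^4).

(1 + z + z^2 + z^3 + z^4) has coefficients 1,1,1,1,1 for degrees 0…4.
(1 + z^2)^3 has coefficients 1,0,3,0,3,0,1,0,0,0 for degrees 0…9.
Finally multiplying by (2 + 3z + z^2 + z^3 + 2z^4), the product of all factors after the first has coefficients 2,3,7,10,11,12,11,6,7,1 for degrees 0…9.
[z^9] = 1·1 + 1·7 + 1·6 + 1·11 + 1·12 = 37.

37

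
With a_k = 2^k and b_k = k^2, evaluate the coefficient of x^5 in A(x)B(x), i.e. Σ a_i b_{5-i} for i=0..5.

141

Write out a_i and b_{5-i} for i = 0,…,5 and sum the products.
Σ = 1·25 + 2·16 + 4·9 + 8·4 + 16·1 + 32·0 = 141.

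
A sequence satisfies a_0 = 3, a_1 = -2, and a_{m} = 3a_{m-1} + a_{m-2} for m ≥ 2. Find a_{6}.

-393

The ordinary generating function has denominator 1 - 3t - t^2.
Iterating the recurrence: a_0,…,a_{6} = 3, -2, -3, -11, -36, -119, -393.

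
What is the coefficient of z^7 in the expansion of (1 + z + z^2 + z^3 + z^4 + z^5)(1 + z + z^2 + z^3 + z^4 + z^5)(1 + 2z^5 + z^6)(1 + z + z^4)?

26

(1 + z + z^2 + z^3 + z^4 + z^5) has coefficients 1,1,1,1,1,1 for degrees 0…5.
(1 + z + z^2 + z^3 + z^4 + z^5) has coefficients 1,1,1,1,1,1,0,0 for degrees 0…7.
Multiplying by (1 + 2z^5 + z^6) gives running coefficients 1,1,1,1,1,3,3,3 for degrees 0…7.
Finally multiplying by (1 + z + z^4), the product of all factors after the first has coefficients 1,2,2,2,3,5,7,7 for degrees 0…7.
[z^7] = 1·7 + 1·7 + 1·5 + 1·3 + 1·2 + 1·2 = 26.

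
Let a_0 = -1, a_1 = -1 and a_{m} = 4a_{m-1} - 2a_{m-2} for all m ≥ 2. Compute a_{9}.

-9232

The ordinary generating function has denominator 1 - 4x + 2x^2.
Iterating the recurrence: a_0,…,a_{9} = -1, -1, -2, -6, -20, -68, -232, -792, -2704, -9232.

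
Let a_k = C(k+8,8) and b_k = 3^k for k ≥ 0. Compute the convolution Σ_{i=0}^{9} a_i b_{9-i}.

723880

The convolution is the t^9 coefficient of A(t)B(t).
Σ = 1·19683 + 9·6561 + 45·2187 + 165·729 + 495·243 + 1287·81 + 3003·27 + 6435·9 + 12870·3 + 24310·1 = 723880.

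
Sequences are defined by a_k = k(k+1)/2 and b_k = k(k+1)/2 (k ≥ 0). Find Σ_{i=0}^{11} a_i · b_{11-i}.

Write out a_i and b_{11-i} for i = 0,…,11 and sum the products.
Σ = 0·66 + 1·55 + 3·45 + 6·36 + 10·28 + 15·21 + 21·15 + 28·10 + 36·6 + 45·3 + 55·1 + 66·0 = 2002.

2002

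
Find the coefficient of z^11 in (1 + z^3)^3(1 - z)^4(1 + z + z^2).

(1 + z^3)^3 has coefficients 1,0,0,3,0,0,3,0,0,1 for degrees 0…9.
(1 - z)^4 has coefficients 1,-4,6,-4,1,0,0,0,0,0,0,0 for degrees 0…11.
Finally multiplying by (1 + z + z^2), the product of all factors after the first has coefficients 1,-3,3,-2,3,-3,1,0,0,0,0,0 for degrees 0…11.
[z^11] = 1·0 + 3·0 + 3·(-3) + 1·3 = -6.

-6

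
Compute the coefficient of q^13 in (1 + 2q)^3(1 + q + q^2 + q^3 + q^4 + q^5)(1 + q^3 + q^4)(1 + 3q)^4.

10869

(1 + 2q)^3 has coefficients 1,6,12,8 for degrees 0…3.
(1 + q + q^2 + q^3 + q^4 + q^5) has coefficients 1,1,1,1,1,1,0,0,0,0,0,0,0,0 for degrees 0…13.
Multiplying by (1 + q^3 + q^4) gives running coefficients 1,1,1,2,3,3,2,2,2,1,0,0,0,0 for degrees 0…13.
Finally multiplying by (1 + 3q)^4, the product of all factors after the first has coefficients 1,13,67,176,270,336,497,674,701,592,498,432,270,81 for degrees 0…13.
[q^13] = 1·81 + 6·270 + 12·432 + 8·498 = 10869.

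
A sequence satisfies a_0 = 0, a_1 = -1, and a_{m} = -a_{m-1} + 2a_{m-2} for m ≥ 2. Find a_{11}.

The ordinary generating function has denominator 1 + z - 2z^2.
Iterating the recurrence: a_0,…,a_{11} = 0, -1, 1, -3, 5, -11, 21, -43, 85, -171, 341, -683.

-683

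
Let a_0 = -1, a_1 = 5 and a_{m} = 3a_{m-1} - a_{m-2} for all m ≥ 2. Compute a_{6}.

775

The ordinary generating function has denominator 1 - 3t + t^2.
Iterating the recurrence: a_0,…,a_{6} = -1, 5, 16, 43, 113, 296, 775.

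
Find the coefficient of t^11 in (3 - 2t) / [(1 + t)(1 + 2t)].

Partial fractions give a closed form: a_n = (-5)·(-1)^n + (8)·(-2)^n.
At n = 11: a_11 = -16379.

-16379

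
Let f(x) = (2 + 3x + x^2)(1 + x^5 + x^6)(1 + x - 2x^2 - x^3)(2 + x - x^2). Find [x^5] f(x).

4

(2 + 3x + x^2) has coefficients 2,3,1 for degrees 0…2.
(1 + x^5 + x^6) has coefficients 1,0,0,0,0,1 for degrees 0…5.
Multiplying by (1 + x - 2x^2 - x^3) gives running coefficients 1,1,-2,-1,0,1 for degrees 0…5.
Finally multiplying by (2 + x - x^2), the product of all factors after the first has coefficients 2,3,-4,-5,1,3 for degrees 0…5.
[x^5] = 2·3 + 3·1 + 1·(-5) = 4.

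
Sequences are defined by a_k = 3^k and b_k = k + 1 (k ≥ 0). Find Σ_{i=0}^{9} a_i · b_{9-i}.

44281

Write out a_i and b_{9-i} for i = 0,…,9 and sum the products.
Σ = 1·10 + 3·9 + 9·8 + 27·7 + 81·6 + 243·5 + 729·4 + 2187·3 + 6561·2 + 19683·1 = 44281.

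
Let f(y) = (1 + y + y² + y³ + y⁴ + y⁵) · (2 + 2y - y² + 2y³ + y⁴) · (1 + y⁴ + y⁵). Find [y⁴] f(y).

(1 + y + y² + y³ + y⁴ + y⁵) has coefficients 1,1,1,1,1 for degrees 0…4.
(2 + 2y - y² + 2y³ + y⁴) has coefficients 2,2,-1,2,1 for degrees 0…4.
Finally multiplying by (1 + y⁴ + y⁵), the product of all factors after the first has coefficients 2,2,-1,2,3 for degrees 0…4.
[y⁴] = 1·3 + 1·2 + 1·(-1) + 1·2 + 1·2 = 8.

8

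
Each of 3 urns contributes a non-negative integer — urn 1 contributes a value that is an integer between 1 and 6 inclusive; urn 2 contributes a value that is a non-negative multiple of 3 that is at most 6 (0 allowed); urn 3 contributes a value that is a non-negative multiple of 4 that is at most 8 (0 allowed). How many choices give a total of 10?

4

The generating function for the choices is (x + x² + x³ + x⁴ + x⁵ + x⁶)·(1 + x³ + x⁶)·(1 + x⁴ + x⁸); the count is [x¹⁰].
(x + x² + x³ + x⁴ + x⁵ + x⁶) has coefficients 0,1,1,1,1,1,1 for degrees 0…6.
(1 + x³ + x⁶) has coefficients 1,0,0,1,0,0,1,0,0,0,0 for degrees 0…10.
Finally multiplying by (1 + x⁴ + x⁸), the product of all factors after the first has coefficients 1,0,0,1,1,0,1,1,1,0,1 for degrees 0…10.
[x¹⁰] = 1·0 + 1·1 + 1·1 + 1·1 + 1·0 + 1·1 = 4.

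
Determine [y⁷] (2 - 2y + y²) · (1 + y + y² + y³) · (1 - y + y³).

-1

(2 - 2y + y²) has coefficients 2,-2,1 for degrees 0…2.
(1 + y + y² + y³) has coefficients 1,1,1,1,0,0,0,0 for degrees 0…7.
Finally multiplying by (1 - y + y³), the product of all factors after the first has coefficients 1,0,0,1,0,1,1,0 for degrees 0…7.
[y⁷] = 2·0 − 2·1 + 1·1 = -1.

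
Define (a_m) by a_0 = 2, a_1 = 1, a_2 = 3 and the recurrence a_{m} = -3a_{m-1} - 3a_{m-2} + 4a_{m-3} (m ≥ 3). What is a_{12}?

The ordinary generating function has denominator 1 + 3z + 3z^2 - 4z^3.
Iterating the recurrence: a_0,…,a_{12} = 2, 1, 3, -4, 7, 3, -46, 157, -321, 308, 667, -4209, 11858.

11858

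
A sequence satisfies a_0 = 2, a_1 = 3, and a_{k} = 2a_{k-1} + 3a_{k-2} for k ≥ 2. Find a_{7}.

The ordinary generating function has denominator 1 - 2t - 3t^2.
Iterating the recurrence: a_0,…,a_{7} = 2, 3, 12, 33, 102, 303, 912, 2733.

2733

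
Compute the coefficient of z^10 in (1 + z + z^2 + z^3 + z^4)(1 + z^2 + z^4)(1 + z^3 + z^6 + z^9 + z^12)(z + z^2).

10

(1 + z + z^2 + z^3 + z^4) has coefficients 1,1,1,1,1 for degrees 0…4.
(1 + z^2 + z^4) has coefficients 1,0,1,0,1,0,0,0,0,0,0 for degrees 0…10.
Multiplying by (1 + z^3 + z^6 + z^9 + z^12) gives running coefficients 1,0,1,1,1,1,1,1,1,1,1 for degrees 0…10.
Finally multiplying by (z + z^2), the product of all factors after the first has coefficients 0,1,1,1,2,2,2,2,2,2,2 for degrees 0…10.
[z^10] = 1·2 + 1·2 + 1·2 + 1·2 + 1·2 = 10.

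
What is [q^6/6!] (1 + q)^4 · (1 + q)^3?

The EGF product rule gives c_6 = Σ_{k_1+k_2=6} C(6; k_1,k_2) · ∏ g_i(k_i), where (1+q)^4 gives the falling factorial (4)_k; (1+q)^3 gives the falling factorial (3)_k.
g_1(k) for k = 0…6: 1, 4, 12, 24, 24, 0, 0.
g_2(k) for k = 0…6: 1, 3, 6, 6, 0, 0, 0.
c_6 = Σ_k C(6,k)·g_1(k)·g_2(6−k) = 20·24·6 + 15·24·6 = 2880 + 2160 = 5040.

5040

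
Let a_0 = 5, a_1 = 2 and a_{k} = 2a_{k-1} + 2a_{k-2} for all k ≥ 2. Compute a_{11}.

103424

The ordinary generating function has denominator 1 - 2z - 2z^2.
Iterating the recurrence: a_0,…,a_{11} = 5, 2, 14, 32, 92, 248, 680, 1856, 5072, 13856, 37856, 103424.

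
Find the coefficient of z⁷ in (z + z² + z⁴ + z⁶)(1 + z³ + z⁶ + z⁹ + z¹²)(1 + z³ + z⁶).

(z + z² + z⁴ + z⁶) has coefficients 0,1,1,0,1,0,1 for degrees 0…6.
(1 + z³ + z⁶ + z⁹ + z¹²) has coefficients 1,0,0,1,0,0,1,0 for degrees 0…7.
Finally multiplying by (1 + z³ + z⁶), the product of all factors after the first has coefficients 1,0,0,2,0,0,3,0 for degrees 0…7.
[z⁷] = 1·3 + 1·0 + 1·2 + 1·0 = 5.

5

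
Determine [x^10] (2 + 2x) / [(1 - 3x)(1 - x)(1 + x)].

177146

Partial fractions give a closed form: a_n = (3)·3^n + (-1)·1^n.
At n = 10: a_10 = 177146.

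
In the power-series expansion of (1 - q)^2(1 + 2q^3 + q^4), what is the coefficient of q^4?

(1 - q)^2 has coefficients 1,-2,1 for degrees 0…2.
(1 + 2q^3 + q^4) has coefficients 1,0,0,2,1 for degrees 0…4.
[q^4] = 1·1 − 2·2 + 1·0 = -3.

-3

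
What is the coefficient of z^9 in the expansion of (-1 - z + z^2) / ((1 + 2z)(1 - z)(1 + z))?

Partial fractions give a closed form: a_n = (-1/3)·(-2)^n + (-1/6)·1^n + (-1/2)·(-1)^n.
At n = 9: a_9 = 171.

171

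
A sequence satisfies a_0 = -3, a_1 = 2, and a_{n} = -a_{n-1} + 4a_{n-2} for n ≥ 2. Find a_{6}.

-478

The ordinary generating function has denominator 1 + q - 4q^2.
Iterating the recurrence: a_0,…,a_{6} = -3, 2, -14, 22, -78, 166, -478.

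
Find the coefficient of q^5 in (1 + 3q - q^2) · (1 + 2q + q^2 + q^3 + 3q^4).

(1 + 3q - q^2) has coefficients 1,3,-1 for degrees 0…2.
(1 + 2q + q^2 + q^3 + 3q^4) has coefficients 1,2,1,1,3,0 for degrees 0…5.
[q^5] = 1·0 + 3·3 − 1·1 = 8.

8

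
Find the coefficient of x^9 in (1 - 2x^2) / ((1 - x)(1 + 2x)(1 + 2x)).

The denominator gives the recurrence a_n = −3a_(n−1) + 4a_(n−3) for n ≥ 3; the numerator fixes a_0 = 1, a_1 = -3, a_2 = 7.
Iterating: 1, -3, 7, -17, 39, -89, 199, -441, 967, -2105, so a_9 = -2105.

-2105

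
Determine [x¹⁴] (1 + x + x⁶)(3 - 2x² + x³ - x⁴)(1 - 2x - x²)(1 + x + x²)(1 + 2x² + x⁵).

(1 + x + x⁶) has coefficients 1,1,0,0,0,0,1 for degrees 0…6.
(3 - 2x² + x³ - x⁴) has coefficients 3,0,-2,1,-1,0,0,0,0,0,0,0,0,0,0 for degrees 0…14.
Multiplying by (1 - 2x - x²) gives running coefficients 3,-6,-5,5,-1,1,1,0,0,0,0,0,0,0,0 for degrees 0…14.
Multiplying by (1 + x + x²) gives running coefficients 3,-3,-8,-6,-1,5,1,2,1,0,0,0,0,0,0 for degrees 0…14.
Finally multiplying by (1 + 2x² + x⁵), the product of all factors after the first has coefficients 3,-3,-2,-12,-17,-4,-4,4,-3,3,7,1,2,1,0 for degrees 0…14.
[x¹⁴] = 1·0 + 1·1 + 1·(-3) = -2.

-2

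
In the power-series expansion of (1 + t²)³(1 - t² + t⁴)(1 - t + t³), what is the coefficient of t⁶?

(1 + t²)³ has coefficients 1,0,3,0,3,0,1 for degrees 0…6.
(1 - t² + t⁴) has coefficients 1,0,-1,0,1,0,0 for degrees 0…6.
Finally multiplying by (1 - t + t³), the product of all factors after the first has coefficients 1,-1,-1,2,1,-2,0 for degrees 0…6.
[t⁶] = 1·0 + 3·1 + 3·(-1) + 1·1 = 1.

1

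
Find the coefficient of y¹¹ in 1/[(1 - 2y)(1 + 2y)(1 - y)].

Partial fractions give a closed form: a_n = (1)·2^n + (1/3)·(-2)^n + (-1/3)·1^n.
At n = 11: a_11 = 1365.

1365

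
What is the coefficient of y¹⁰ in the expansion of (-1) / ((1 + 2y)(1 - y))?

-683

Partial fractions give a closed form: a_n = (-2/3)·(-2)^n + (-1/3)·1^n.
At n = 10: a_10 = -683.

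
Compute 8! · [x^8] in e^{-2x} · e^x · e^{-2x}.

The EGF product rule gives c_8 = Σ_{k_1+k_2+k_3=8} C(8; k_1,k_2,k_3) · ∏ g_i(k_i), where e^{-2x} gives (-2)^k; e^x gives (1)^k; e^{-2x} gives (-2)^k.
g_1(k) for k = 0…8: 1, -2, 4, -8, 16, -32, 64, -128, 256.
g_2(k) for k = 0…8: 1, 1, 1, 1, 1, 1, 1, 1, 1.
g_3(k) for k = 0…8: 1, -2, 4, -8, 16, -32, 64, -128, 256.
First combine the last two factors: h(k) = Σ_j C(k,j)·g_2(j)·g_3(k−j) for k = 0…8: 1, -1, 1, -1, 1, -1, 1, -1, 1.
c_8 = Σ_k C(8,k)·g_1(k)·h(8−k) = 1·1·1 + 8·(-2)·(-1) + 28·4·1 + 56·(-8)·(-1) + 70·16·1 + 56·(-32)·(-1) + 28·64·1 + 8·(-128)·(-1) + 1·256·1 = 1 + 16 + 112 + 448 + 1120 + 1792 + 1792 + 1024 + 256 = 6561.

6561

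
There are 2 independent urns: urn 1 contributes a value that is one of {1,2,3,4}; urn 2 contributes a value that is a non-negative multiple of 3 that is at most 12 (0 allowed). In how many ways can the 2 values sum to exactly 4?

The generating function for the choices is (q + q^2 + q^3 + q^4)·(1 + q^3 + q^6 + q^9 + q^12); the count is [q^4].
(q + q^2 + q^3 + q^4) has coefficients 0,1,1,1,1 for degrees 0…4.
(1 + q^3 + q^6 + q^9 + q^12) has coefficients 1,0,0,1,0 for degrees 0…4.
[q^4] = 1·1 + 1·0 + 1·0 + 1·1 = 2.

2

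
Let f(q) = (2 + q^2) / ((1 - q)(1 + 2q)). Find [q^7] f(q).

The denominator gives the recurrence a_n = −a_(n−1) + 2a_(n−2) for n ≥ 3; the numerator fixes a_0 = 2, a_1 = -2, a_2 = 7.
Iterating: 2, -2, 7, -11, 25, -47, 97, -191, so a_7 = -191.

-191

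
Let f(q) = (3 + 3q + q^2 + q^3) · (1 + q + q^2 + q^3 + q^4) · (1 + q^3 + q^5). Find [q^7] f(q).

(3 + 3q + q^2 + q^3) has coefficients 3,3,1,1 for degrees 0…3.
(1 + q + q^2 + q^3 + q^4) has coefficients 1,1,1,1,1,0,0,0 for degrees 0…7.
Finally multiplying by (1 + q^3 + q^5), the product of all factors after the first has coefficients 1,1,1,2,2,2,2,2 for degrees 0…7.
[q^7] = 3·2 + 3·2 + 1·2 + 1·2 = 16.

16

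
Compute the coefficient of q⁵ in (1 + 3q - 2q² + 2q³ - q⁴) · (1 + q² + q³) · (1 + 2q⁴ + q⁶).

(1 + 3q - 2q² + 2q³ - q⁴) has coefficients 1,3,-2,2,-1 for degrees 0…4.
(1 + q² + q³) has coefficients 1,0,1,1,0,0 for degrees 0…5.
Finally multiplying by (1 + 2q⁴ + q⁶), the product of all factors after the first has coefficients 1,0,1,1,2,0 for degrees 0…5.
[q⁵] = 1·0 + 3·2 − 2·1 + 2·1 − 1·0 = 6.

6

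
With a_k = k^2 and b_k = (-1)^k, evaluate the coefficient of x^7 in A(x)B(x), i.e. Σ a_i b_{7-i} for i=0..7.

This is [x^7] in the product of the two ordinary generating functions.
Σ = 0·(-1) + 1·1 + 4·(-1) + 9·1 + 16·(-1) + 25·1 + 36·(-1) + 49·1 = 28.

28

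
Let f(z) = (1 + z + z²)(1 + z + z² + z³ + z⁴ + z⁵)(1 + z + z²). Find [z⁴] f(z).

(1 + z + z²) has coefficients 1,1,1 for degrees 0…2.
(1 + z + z² + z³ + z⁴ + z⁵) has coefficients 1,1,1,1,1 for degrees 0…4.
Finally multiplying by (1 + z + z²), the product of all factors after the first has coefficients 1,2,3,3,3 for degrees 0…4.
[z⁴] = 1·3 + 1·3 + 1·3 = 9.

9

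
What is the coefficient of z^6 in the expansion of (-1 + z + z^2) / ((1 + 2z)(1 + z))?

-159

The denominator gives the recurrence a_n = −3a_(n−1) − 2a_(n−2) for n ≥ 3; the numerator fixes a_0 = -1, a_1 = 4, a_2 = -9.
Iterating: -1, 4, -9, 19, -39, 79, -159, so a_6 = -159.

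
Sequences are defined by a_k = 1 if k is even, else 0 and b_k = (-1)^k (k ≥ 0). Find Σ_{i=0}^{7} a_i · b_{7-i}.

Write out a_i and b_{7-i} for i = 0,…,7 and sum the products.
Σ = 1·(-1) + 0·1 + 1·(-1) + 0·1 + 1·(-1) + 0·1 + 1·(-1) + 0·1 = -4.

-4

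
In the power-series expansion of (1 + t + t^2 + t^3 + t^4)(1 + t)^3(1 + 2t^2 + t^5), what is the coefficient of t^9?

10

(1 + t + t^2 + t^3 + t^4) has coefficients 1,1,1,1,1 for degrees 0…4.
(1 + t)^3 has coefficients 1,3,3,1,0,0,0,0,0,0 for degrees 0…9.
Finally multiplying by (1 + 2t^2 + t^5), the product of all factors after the first has coefficients 1,3,5,7,6,3,3,3,1,0 for degrees 0…9.
[t^9] = 1·0 + 1·1 + 1·3 + 1·3 + 1·3 = 10.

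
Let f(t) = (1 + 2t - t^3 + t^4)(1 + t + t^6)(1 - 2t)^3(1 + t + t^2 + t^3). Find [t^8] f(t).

-24

(1 + 2t - t^3 + t^4) has coefficients 1,2,0,-1,1 for degrees 0…4.
(1 + t + t^6) has coefficients 1,1,0,0,0,0,1,0,0 for degrees 0…8.
Multiplying by (1 - 2t)^3 gives running coefficients 1,-5,6,4,-8,0,1,-6,12 for degrees 0…8.
Finally multiplying by (1 + t + t^2 + t^3), the product of all factors after the first has coefficients 1,-4,2,6,-3,2,-3,-13,7 for degrees 0…8.
[t^8] = 1·7 + 2·(-13) − 1·2 + 1·(-3) = -24.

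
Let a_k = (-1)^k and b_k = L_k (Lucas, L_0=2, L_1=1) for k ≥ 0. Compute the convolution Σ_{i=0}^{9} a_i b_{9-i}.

44

This is [x^9] in the product of the two ordinary generating functions.
Σ = 1·76 − 1·47 + 1·29 − 1·18 + 1·11 − 1·7 + 1·4 − 1·3 + 1·1 − 1·2 = 44.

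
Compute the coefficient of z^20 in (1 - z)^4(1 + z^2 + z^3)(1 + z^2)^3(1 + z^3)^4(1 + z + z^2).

9

(1 - z)^4 has coefficients 1,-4,6,-4,1 for degrees 0…4.
(1 + z^2 + z^3) has coefficients 1,0,1,1,0,0,0,0,0,0,0,0,0,0,0,0,0,0,0,0,0 for degrees 0…20.
Multiplying by (1 + z^2)^3 gives running coefficients 1,0,4,1,6,3,4,3,1,1,0,0,0,0,0,0,0,0,0,0,0 for degrees 0…20.
Multiplying by (1 + z^3)^4 gives running coefficients 1,0,4,5,6,19,14,27,37,27,48,38,33,42,22,23,18,7,8,3,1 for degrees 0…20.
Finally multiplying by (1 + z + z^2), the product of all factors after the first has coefficients 1,1,5,9,15,30,39,60,78,91,112,113,119,113,97,87,63,48,33,18,12 for degrees 0…20.
[z^20] = 1·12 − 4·18 + 6·33 − 4·48 + 1·63 = 9.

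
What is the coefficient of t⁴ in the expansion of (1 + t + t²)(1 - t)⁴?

3

(1 + t + t²) has coefficients 1,1,1 for degrees 0…2.
(1 - t)⁴ has coefficients 1,-4,6,-4,1 for degrees 0…4.
[t⁴] = 1·1 + 1·(-4) + 1·6 = 3.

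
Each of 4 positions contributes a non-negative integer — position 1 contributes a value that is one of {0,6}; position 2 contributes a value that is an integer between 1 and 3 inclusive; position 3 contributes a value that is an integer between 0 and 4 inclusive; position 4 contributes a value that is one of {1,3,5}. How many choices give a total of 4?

4

The generating function for the choices is (1 + q^6)·(q + q^2 + q^3)·(1 + q + q^2 + q^3 + q^4)·(q + q^3 + q^5); the count is [q^4].
(1 + q^6) has coefficients 1,0,0,0,0 for degrees 0…4.
(q + q^2 + q^3) has coefficients 0,1,1,1,0 for degrees 0…4.
Multiplying by (1 + q + q^2 + q^3 + q^4) gives running coefficients 0,1,2,3,3 for degrees 0…4.
Finally multiplying by (q + q^3 + q^5), the product of all factors after the first has coefficients 0,0,1,2,4 for degrees 0…4.
[q^4] = 1·4 = 4.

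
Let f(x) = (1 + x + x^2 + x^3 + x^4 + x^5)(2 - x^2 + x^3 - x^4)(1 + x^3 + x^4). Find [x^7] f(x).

2

(1 + x + x^2 + x^3 + x^4 + x^5) has coefficients 1,1,1,1,1,1 for degrees 0…5.
(2 - x^2 + x^3 - x^4) has coefficients 2,0,-1,1,-1,0,0,0 for degrees 0…7.
Finally multiplying by (1 + x^3 + x^4), the product of all factors after the first has coefficients 2,0,-1,3,1,-1,0,0 for degrees 0…7.
[x^7] = 1·0 + 1·0 + 1·(-1) + 1·1 + 1·3 + 1·(-1) = 2.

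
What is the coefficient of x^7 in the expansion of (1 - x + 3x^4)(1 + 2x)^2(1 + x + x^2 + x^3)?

27

(1 - x + 3x^4) has coefficients 1,-1,0,0,3 for degrees 0…4.
(1 + 2x)^2 has coefficients 1,4,4,0,0,0,0,0 for degrees 0…7.
Finally multiplying by (1 + x + x^2 + x^3), the product of all factors after the first has coefficients 1,5,9,9,8,4,0,0 for degrees 0…7.
[x^7] = 1·0 − 1·0 + 3·9 = 27.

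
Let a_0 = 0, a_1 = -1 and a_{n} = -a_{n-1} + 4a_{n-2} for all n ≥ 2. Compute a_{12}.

19305

The ordinary generating function has denominator 1 + y - 4y^2.
Iterating the recurrence: a_0,…,a_{12} = 0, -1, 1, -5, 9, -29, 65, -181, 441, -1165, 2929, -7589, 19305.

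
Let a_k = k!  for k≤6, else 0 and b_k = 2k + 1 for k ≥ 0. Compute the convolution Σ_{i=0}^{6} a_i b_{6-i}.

1284

Write out a_i and b_{6-i} for i = 0,…,6 and sum the products.
Σ = 1·13 + 1·11 + 2·9 + 6·7 + 24·5 + 120·3 + 720·1 = 1284.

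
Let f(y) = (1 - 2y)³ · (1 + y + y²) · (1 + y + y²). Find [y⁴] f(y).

9

(1 - 2y)³ has coefficients 1,-6,12,-8 for degrees 0…3.
(1 + y + y²) has coefficients 1,1,1,0,0 for degrees 0…4.
Finally multiplying by (1 + y + y²), the product of all factors after the first has coefficients 1,2,3,2,1 for degrees 0…4.
[y⁴] = 1·1 − 6·2 + 12·3 − 8·2 = 9.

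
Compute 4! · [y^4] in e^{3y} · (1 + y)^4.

The EGF product rule gives c_4 = Σ_{k_1+k_2=4} C(4; k_1,k_2) · ∏ g_i(k_i), where e^{3y} gives (3)^k; (1+y)^4 gives the falling factorial (4)_k.
g_1(k) for k = 0…4: 1, 3, 9, 27, 81.
g_2(k) for k = 0…4: 1, 4, 12, 24, 24.
c_4 = Σ_k C(4,k)·g_1(k)·g_2(4−k) = 1·1·24 + 4·3·24 + 6·9·12 + 4·27·4 + 1·81·1 = 24 + 288 + 648 + 432 + 81 = 1473.

1473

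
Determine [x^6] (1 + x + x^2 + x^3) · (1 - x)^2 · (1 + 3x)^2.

-3

(1 + x + x^2 + x^3) has coefficients 1,1,1,1 for degrees 0…3.
(1 - x)^2 has coefficients 1,-2,1,0,0,0,0 for degrees 0…6.
Finally multiplying by (1 + 3x)^2, the product of all factors after the first has coefficients 1,4,-2,-12,9,0,0 for degrees 0…6.
[x^6] = 1·0 + 1·0 + 1·9 + 1·(-12) = -3.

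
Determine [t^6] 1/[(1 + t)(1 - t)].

Partial fractions give a closed form: a_n = (1/2)·(-1)^n + (1/2)·1^n.
At n = 6: a_6 = 1.

1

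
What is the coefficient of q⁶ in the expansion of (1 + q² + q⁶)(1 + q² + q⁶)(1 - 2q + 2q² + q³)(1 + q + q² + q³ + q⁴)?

(1 + q² + q⁶) has coefficients 1,0,1,0,0,0,1 for degrees 0…6.
(1 + q² + q⁶) has coefficients 1,0,1,0,0,0,1 for degrees 0…6.
Multiplying by (1 - 2q + 2q² + q³) gives running coefficients 1,-2,3,-1,2,1,1 for degrees 0…6.
Finally multiplying by (1 + q + q² + q³ + q⁴), the product of all factors after the first has coefficients 1,-1,2,1,3,3,6 for degrees 0…6.
[q⁶] = 1·6 + 1·3 + 1·1 = 10.

10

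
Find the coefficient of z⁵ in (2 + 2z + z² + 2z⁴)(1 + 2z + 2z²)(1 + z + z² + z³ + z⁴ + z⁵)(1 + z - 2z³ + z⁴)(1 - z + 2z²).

68

(2 + 2z + z² + 2z⁴) has coefficients 2,2,1,0,2 for degrees 0…4.
(1 + 2z + 2z²) has coefficients 1,2,2,0,0,0 for degrees 0…5.
Multiplying by (1 + z + z² + z³ + z⁴ + z⁵) gives running coefficients 1,3,5,5,5,5 for degrees 0…5.
Multiplying by (1 + z - 2z³ + z⁴) gives running coefficients 1,4,8,8,5,3 for degrees 0…5.
Finally multiplying by (1 - z + 2z²), the product of all factors after the first has coefficients 1,3,6,8,13,14 for degrees 0…5.
[z⁵] = 2·14 + 2·13 + 1·8 + 2·3 = 68.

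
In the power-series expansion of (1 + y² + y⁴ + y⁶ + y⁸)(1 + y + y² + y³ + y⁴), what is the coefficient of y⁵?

(1 + y² + y⁴ + y⁶ + y⁸) has coefficients 1,0,1,0,1,0 for degrees 0…5.
(1 + y + y² + y³ + y⁴) has coefficients 1,1,1,1,1,0 for degrees 0…5.
[y⁵] = 1·0 + 1·1 + 1·1 = 2.

2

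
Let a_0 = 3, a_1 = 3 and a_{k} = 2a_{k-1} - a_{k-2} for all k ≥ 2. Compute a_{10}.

The ordinary generating function has denominator 1 - 2z + z^2.
Iterating the recurrence: a_0,…,a_{10} = 3, 3, 3, 3, 3, 3, 3, 3, 3, 3, 3.

3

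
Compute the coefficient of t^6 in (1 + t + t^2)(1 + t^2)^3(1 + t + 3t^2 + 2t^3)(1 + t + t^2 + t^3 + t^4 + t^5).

102

(1 + t + t^2) has coefficients 1,1,1 for degrees 0…2.
(1 + t^2)^3 has coefficients 1,0,3,0,3,0,1 for degrees 0…6.
Multiplying by (1 + t + 3t^2 + 2t^3) gives running coefficients 1,1,6,5,12,9,10 for degrees 0…6.
Finally multiplying by (1 + t + t^2 + t^3 + t^4 + t^5), the product of all factors after the first has coefficients 1,2,8,13,25,34,43 for degrees 0…6.
[t^6] = 1·43 + 1·34 + 1·25 = 102.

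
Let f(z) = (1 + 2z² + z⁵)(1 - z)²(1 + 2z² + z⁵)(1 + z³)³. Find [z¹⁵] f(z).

(1 + 2z² + z⁵) has coefficients 1,0,2,0,0,1 for degrees 0…5.
(1 - z)² has coefficients 1,-2,1,0,0,0,0,0,0,0,0,0,0,0,0,0 for degrees 0…15.
Multiplying by (1 + 2z² + z⁵) gives running coefficients 1,-2,3,-4,2,1,-2,1,0,0,0,0,0,0,0,0 for degrees 0…15.
Finally multiplying by (1 + z³)³, the product of all factors after the first has coefficients 1,-2,3,-1,-4,10,-11,1,12,-17,7,6,-10,5,1,-2 for degrees 0…15.
[z¹⁵] = 1·(-2) + 2·5 + 1·7 = 15.

15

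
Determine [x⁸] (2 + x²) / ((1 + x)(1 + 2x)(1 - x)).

The denominator gives the recurrence a_n = −2a_(n−1) + a_(n−2) + 2a_(n−3) for n ≥ 3; the numerator fixes a_0 = 2, a_1 = -4, a_2 = 11.
Iterating: 2, -4, 11, -22, 47, -94, 191, -382, 767, so a_8 = 767.

767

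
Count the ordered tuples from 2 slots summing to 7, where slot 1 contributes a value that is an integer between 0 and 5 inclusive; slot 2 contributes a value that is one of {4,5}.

2

The generating function for the choices is (1 + q + q^2 + q^3 + q^4 + q^5)·(q^4 + q^5); the count is [q^7].
(1 + q + q^2 + q^3 + q^4 + q^5) has coefficients 1,1,1,1,1,1 for degrees 0…5.
(q^4 + q^5) has coefficients 0,0,0,0,1,1,0,0 for degrees 0…7.
[q^7] = 1·0 + 1·0 + 1·1 + 1·1 + 1·0 + 1·0 = 2.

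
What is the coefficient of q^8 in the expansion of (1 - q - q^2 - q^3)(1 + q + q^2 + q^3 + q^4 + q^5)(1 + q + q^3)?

(1 - q - q^2 - q^3) has coefficients 1,-1,-1,-1 for degrees 0…3.
(1 + q + q^2 + q^3 + q^4 + q^5) has coefficients 1,1,1,1,1,1,0,0,0 for degrees 0…8.
Finally multiplying by (1 + q + q^3), the product of all factors after the first has coefficients 1,2,2,3,3,3,2,1,1 for degrees 0…8.
[q^8] = 1·1 − 1·1 − 1·2 − 1·3 = -5.

-5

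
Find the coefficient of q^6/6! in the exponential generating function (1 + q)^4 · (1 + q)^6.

The EGF product rule gives c_6 = Σ_{k_1+k_2=6} C(6; k_1,k_2) · ∏ g_i(k_i), where (1+q)^4 gives the falling factorial (4)_k; (1+q)^6 gives the falling factorial (6)_k.
g_1(k) for k = 0…6: 1, 4, 12, 24, 24, 0, 0.
g_2(k) for k = 0…6: 1, 6, 30, 120, 360, 720, 720.
c_6 = Σ_k C(6,k)·g_1(k)·g_2(6−k) = 1·1·720 + 6·4·720 + 15·12·360 + 20·24·120 + 15·24·30 = 720 + 17280 + 64800 + 57600 + 10800 = 151200.

151200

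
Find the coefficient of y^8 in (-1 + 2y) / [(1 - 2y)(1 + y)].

-1

The denominator gives the recurrence a_n = a_(n−1) + 2a_(n−2) for n ≥ 2; the numerator fixes a_0 = -1, a_1 = 1.
Iterating: -1, 1, -1, 1, -1, 1, -1, 1, -1, so a_8 = -1.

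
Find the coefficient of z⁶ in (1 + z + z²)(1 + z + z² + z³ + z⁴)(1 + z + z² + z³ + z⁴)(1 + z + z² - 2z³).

19

(1 + z + z²) has coefficients 1,1,1 for degrees 0…2.
(1 + z + z² + z³ + z⁴) has coefficients 1,1,1,1,1,0,0 for degrees 0…6.
Multiplying by (1 + z + z² + z³ + z⁴) gives running coefficients 1,2,3,4,5,4,3 for degrees 0…6.
Finally multiplying by (1 + z + z² - 2z³), the product of all factors after the first has coefficients 1,3,6,7,8,7,4 for degrees 0…6.
[z⁶] = 1·4 + 1·7 + 1·8 = 19.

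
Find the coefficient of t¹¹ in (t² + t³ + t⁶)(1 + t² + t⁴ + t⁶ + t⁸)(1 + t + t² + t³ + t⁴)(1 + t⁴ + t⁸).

(t² + t³ + t⁶) has coefficients 0,0,1,1,0,0,1 for degrees 0…6.
(1 + t² + t⁴ + t⁶ + t⁸) has coefficients 1,0,1,0,1,0,1,0,1,0,0,0 for degrees 0…11.
Multiplying by (1 + t + t² + t³ + t⁴) gives running coefficients 1,1,2,2,3,2,3,2,3,2,2,1 for degrees 0…11.
Finally multiplying by (1 + t⁴ + t⁸), the product of all factors after the first has coefficients 1,1,2,2,4,3,5,4,7,5,7,5 for degrees 0…11.
[t¹¹] = 1·5 + 1·7 + 1·3 = 15.

15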